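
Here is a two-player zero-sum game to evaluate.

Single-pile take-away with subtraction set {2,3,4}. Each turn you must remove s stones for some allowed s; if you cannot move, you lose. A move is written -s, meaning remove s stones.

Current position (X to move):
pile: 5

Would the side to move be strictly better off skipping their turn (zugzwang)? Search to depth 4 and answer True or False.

ply 1, X at 5 | -2=-1→3; -3=-1→2; -4=+1→1*
ply 2: 1 is terminal -1 (O); from 5 depth 4
suppose X passes — search the same position with O to move:
pass> ply 1, O at 5 | -2=-1→3; -3=-1→2; -4=+1→1*
pass> ply 2: 1 is terminal -1 (X); from 5 depth 4
for X: play +1, pass -1

zugzwang(5, X) = False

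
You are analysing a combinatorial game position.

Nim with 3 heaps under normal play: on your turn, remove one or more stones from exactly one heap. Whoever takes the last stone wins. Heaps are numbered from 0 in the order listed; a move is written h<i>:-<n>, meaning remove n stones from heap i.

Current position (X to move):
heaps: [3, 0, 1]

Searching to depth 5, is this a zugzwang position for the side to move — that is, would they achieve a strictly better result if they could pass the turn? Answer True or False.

zugzwang((3,0,1), X) = False

p1 X@[(3,0,1)]: h0:-1[(2,0,1)]-1 h0:-2[(1,0,1)]+1* h0:-3[(0,0,1)]-1 h2:-1[(3,0,0)]-1
p2 O@[(1,0,1)]: h0:-1[(0,0,1)]-1* h2:-1[(1,0,0)]-1
p3 X@[(0,0,1)]: h2:-1[(0,0,0)]+1*
p4 O@[(0,0,0)] terminal -1; root [(3,0,1)] d5
suppose X passes — search the same position with O to move:
pass> p1 O@[(3,0,1)]: h0:-1[(2,0,1)]-1 h0:-2[(1,0,1)]+1* h0:-3[(0,0,1)]-1 h2:-1[(3,0,0)]-1
pass> p2 X@[(1,0,1)]: h0:-1[(0,0,1)]-1* h2:-1[(1,0,0)]-1
pass> p3 O@[(0,0,1)]: h2:-1[(0,0,0)]+1*
pass> p4 X@[(0,0,0)] terminal -1; root [(3,0,1)] d5
for X: play +1, pass -1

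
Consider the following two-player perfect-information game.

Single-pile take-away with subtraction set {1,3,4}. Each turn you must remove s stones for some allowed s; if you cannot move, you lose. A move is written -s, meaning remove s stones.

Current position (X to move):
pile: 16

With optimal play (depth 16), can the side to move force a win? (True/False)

ply 1, X at 16 | -1=-1→15*; -3=-1→13; -4=-1→12
ply 2, O at 15 | -1=+1→14*; -3=-1→12; -4=-1→11
ply 3, X at 14 | -1=-1→13*; -3=-1→11; -4=-1→10
ply 4, O at 13 | -1=-1→12; -3=-1→10; -4=+1→9*
ply 5, X at 9 | -1=-1→8*; -3=-1→6; -4=-1→5
ply 6, O at 8 | -1=+1→7*; -3=-1→5; -4=-1→4
ply 7, X at 7 | -1=-1→6*; -3=-1→4; -4=-1→3
ply 8, O at 6 | -1=-1→5; -3=-1→3; -4=+1→2*
ply 9, X at 2 | -1=-1→1*
ply 10, O at 1 | -1=+1→0*
ply 11: 0 is terminal -1 (X); from 16 depth 16

X winning at [16]: False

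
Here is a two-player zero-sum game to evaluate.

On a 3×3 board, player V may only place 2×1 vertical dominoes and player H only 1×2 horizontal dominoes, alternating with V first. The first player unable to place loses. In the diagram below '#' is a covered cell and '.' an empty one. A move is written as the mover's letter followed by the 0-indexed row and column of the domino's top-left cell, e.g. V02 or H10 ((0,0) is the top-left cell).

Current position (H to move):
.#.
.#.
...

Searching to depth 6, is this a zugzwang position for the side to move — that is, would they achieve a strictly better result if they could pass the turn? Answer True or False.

zugzwang(.#./.#./..., H) = False

[.#./.#./...] H move#1: H20:-1/.#./.#./##.*, H21:-1/.#./.#./.##
[.#./.#./##.] V move#2: V00:+1/##./##./##.*, V02:+1/.##/.##/##., V12:+1/.#./.##/###
[##./##./##.] end (terminal -1, H#3); searched .#./.#./... to 6
pass branch (V moves first from the same position):
  | [.#./.#./...] V move#1: V00:+1/##./##./...*, V02:+1/.##/.##/..., V10:+1/.#./##./#.., V12:+1/.#./.##/..#
  | [##./##./...] H move#2: H20:-1/##./##./##.*, H21:-1/##./##./.##
  | [##./##./##.] V move#3: V02:+1/###/###/##.*, V12:+1/##./###/###
  | [###/###/##.] end (terminal -1, H#4); searched .#./.#./... to 6
H moving scores -1; H passing scores -1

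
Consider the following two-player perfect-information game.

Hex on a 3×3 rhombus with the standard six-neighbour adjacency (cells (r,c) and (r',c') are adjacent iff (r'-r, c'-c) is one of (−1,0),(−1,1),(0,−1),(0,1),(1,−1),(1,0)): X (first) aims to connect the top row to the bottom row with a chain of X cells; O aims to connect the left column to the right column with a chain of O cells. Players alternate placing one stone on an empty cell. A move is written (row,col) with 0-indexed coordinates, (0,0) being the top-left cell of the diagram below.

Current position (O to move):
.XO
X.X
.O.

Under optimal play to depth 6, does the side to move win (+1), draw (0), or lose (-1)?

p1 O@[.XO/X.X/.O.]: (0,0)[OXO/X.X/.O.]-1 (1,1)[.XO/XOX/.O.]-1 (2,0)[.XO/X.X/OO.]+1* (2,2)[.XO/X.X/.OO]-1
p2 X@[.XO/X.X/OO.]: (0,0)[XXO/X.X/OO.]-1* (1,1)[.XO/XXX/OO.]-1 (2,2)[.XO/X.X/OOX]-1
p3 O@[XXO/X.X/OO.]: (1,1)[XXO/XOX/OO.]+1* (2,2)[XXO/X.X/OOO]+1
p4 X@[XXO/XOX/OO.] terminal -1; root [.XO/X.X/.O.] d6

value(.XO/X.X/.O., O) = +1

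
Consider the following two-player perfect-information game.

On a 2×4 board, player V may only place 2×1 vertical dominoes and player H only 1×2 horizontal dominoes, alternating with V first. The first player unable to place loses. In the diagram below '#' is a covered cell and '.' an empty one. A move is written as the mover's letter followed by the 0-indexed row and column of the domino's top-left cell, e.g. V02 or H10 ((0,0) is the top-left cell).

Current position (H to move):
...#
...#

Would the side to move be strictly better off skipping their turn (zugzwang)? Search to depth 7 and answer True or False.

zugzwang(...#/...#, H) = False

ply 1, H at ...#/...# | H00=+1→##.#/...#*; H01=+1→.###/...#; H10=+1→...#/##.#; H11=+1→...#/.###
ply 2, V at ##.#/...# | V02=-1→####/..##*
ply 3, H at ####/..## | H10=+1→####/####*
ply 4: ####/#### is terminal -1 (V); from ...#/...# depth 7
if H skipped the turn, V would face:
~ ply 1, V at ...#/...# | V00=-1→#..#/#..#; V01=+1→.#.#/.#.#*; V02=-1→..##/..##
~ ply 2: .#.#/.#.# is terminal -1 (H); from ...#/...# depth 7
compare (H): move=+1 vs pass=-1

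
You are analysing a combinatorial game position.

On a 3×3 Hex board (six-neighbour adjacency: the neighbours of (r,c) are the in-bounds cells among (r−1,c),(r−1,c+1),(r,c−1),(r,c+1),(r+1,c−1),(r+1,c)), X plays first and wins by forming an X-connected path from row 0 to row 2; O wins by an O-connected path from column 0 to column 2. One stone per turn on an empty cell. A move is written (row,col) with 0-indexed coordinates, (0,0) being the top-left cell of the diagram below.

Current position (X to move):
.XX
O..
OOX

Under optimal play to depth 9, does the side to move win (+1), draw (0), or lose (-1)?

ply 1, X at .XX/O../OOX | (0,0)=-1→XXX/O../OOX; (1,1)=-1→.XX/OX./OOX; (1,2)=+1→.XX/O.X/OOX*
ply 2: .XX/O.X/OOX is terminal -1 (O); from .XX/O../OOX depth 9

value(.XX/O../OOX, X) = +1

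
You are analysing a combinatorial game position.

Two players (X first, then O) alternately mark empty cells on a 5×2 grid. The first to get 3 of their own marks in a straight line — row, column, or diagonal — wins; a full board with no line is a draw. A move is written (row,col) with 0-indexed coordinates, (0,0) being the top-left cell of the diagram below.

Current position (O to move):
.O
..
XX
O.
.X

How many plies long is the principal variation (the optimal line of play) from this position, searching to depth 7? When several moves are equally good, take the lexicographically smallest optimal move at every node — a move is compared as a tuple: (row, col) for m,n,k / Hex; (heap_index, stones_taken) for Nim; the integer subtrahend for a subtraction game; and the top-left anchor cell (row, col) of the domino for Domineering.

ply 1, O at .O/../XX/O./.X | (0,0)=-1→OO/../XX/O./.X; (1,0)=-1→.O/O./XX/O./.X; (1,1)=-1→.O/.O/XX/O./.X; (3,1)=+0→.O/../XX/OO/.X*; (4,0)=-1→.O/../XX/O./OX
ply 2, X at .O/../XX/OO/.X | (0,0)=+0→XO/../XX/OO/.X*; (1,0)=+0→.O/X./XX/OO/.X; (1,1)=+0→.O/.X/XX/OO/.X; (4,0)=+0→.O/../XX/OO/XX
ply 3, O at XO/../XX/OO/.X | (1,0)=+0→XO/O./XX/OO/.X*; (1,1)=-1→XO/.O/XX/OO/.X; (4,0)=-1→XO/../XX/OO/OX
ply 4, X at XO/O./XX/OO/.X | (1,1)=+0→XO/OX/XX/OO/.X*; (4,0)=+0→XO/O./XX/OO/XX
ply 5, O at XO/OX/XX/OO/.X | (4,0)=+0→XO/OX/XX/OO/OX*
ply 6: XO/OX/XX/OO/OX is terminal +0 (X); from .O/../XX/O./.X depth 7

PV length from [.O/../XX/O./.X]: 5 plies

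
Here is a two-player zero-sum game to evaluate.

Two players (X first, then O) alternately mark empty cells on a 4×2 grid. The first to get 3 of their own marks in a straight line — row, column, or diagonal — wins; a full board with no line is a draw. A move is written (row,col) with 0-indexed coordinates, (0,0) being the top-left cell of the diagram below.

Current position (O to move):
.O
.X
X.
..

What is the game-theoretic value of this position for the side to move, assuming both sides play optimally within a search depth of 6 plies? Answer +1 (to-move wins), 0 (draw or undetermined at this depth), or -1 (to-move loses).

value(.O/.X/X./.., O) = 0

[.O/.X/X./..] O move#1: (0,0):+0/OO/.X/X./..*, (1,0):+0/.O/OX/X./.., (2,1):-1/.O/.X/XO/.., (3,0):+0/.O/.X/X./O., (3,1):-1/.O/.X/X./.O
[OO/.X/X./..] X move#2: (1,0):+0/OO/XX/X./..*, (2,1):+0/OO/.X/XX/.., (3,0):+0/OO/.X/X./X., (3,1):+0/OO/.X/X./.X
[OO/XX/X./..] O move#3: (2,1):-1/OO/XX/XO/.., (3,0):+0/OO/XX/X./O.*, (3,1):-1/OO/XX/X./.O
[OO/XX/X./O.] X move#4: (2,1):+0/OO/XX/XX/O.*, (3,1):+0/OO/XX/X./OX
[OO/XX/XX/O.] O move#5: (3,1):+0/OO/XX/XX/OO*
[OO/XX/XX/OO] end (terminal +0, X#6); searched .O/.X/X./.. to 6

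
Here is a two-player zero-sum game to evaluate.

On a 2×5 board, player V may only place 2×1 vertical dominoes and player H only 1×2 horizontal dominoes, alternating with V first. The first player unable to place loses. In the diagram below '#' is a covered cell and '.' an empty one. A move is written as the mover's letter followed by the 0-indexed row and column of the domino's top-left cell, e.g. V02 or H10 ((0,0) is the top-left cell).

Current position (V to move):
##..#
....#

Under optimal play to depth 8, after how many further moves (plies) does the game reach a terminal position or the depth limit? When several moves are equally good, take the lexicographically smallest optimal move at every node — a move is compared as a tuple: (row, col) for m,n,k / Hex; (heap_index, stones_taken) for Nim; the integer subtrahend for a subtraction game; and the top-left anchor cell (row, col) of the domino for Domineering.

PV length from [##..#/....#]: 3 plies

ply 1, V at ##..#/....# | V02=+1→###.#/..#.#*; V03=-1→##.##/...##
ply 2, H at ###.#/..#.# | H10=-1→###.#/###.#*
ply 3, V at ###.#/###.# | V03=+1→#####/#####*
ply 4: #####/##### is terminal -1 (H); from ##..#/....# depth 8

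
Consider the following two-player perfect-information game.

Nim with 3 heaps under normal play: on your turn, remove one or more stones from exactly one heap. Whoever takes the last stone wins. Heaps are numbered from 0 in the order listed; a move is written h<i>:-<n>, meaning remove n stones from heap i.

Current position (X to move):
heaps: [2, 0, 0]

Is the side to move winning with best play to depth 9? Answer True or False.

X winning at [(2,0,0)]: True

ply 1, X at (2,0,0) | h0:-1=-1→(1,0,0); h0:-2=+1→(0,0,0)*
ply 2: (0,0,0) is terminal -1 (O); from (2,0,0) depth 9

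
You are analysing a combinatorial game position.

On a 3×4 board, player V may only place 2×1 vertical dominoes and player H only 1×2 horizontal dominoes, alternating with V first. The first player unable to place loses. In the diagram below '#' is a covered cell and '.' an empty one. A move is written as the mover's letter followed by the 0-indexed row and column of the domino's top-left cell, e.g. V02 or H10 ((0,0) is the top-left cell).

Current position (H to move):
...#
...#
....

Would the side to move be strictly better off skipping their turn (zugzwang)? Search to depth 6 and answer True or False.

zugzwang(...#/...#/...., H) = False

[...#/...#/....] H move#1: H00:-1/##.#/...#/...., H01:-1/.###/...#/...., H10:+1/...#/##.#/....*, H11:+1/...#/.###/...., H20:-1/...#/...#/##.., H21:-1/...#/...#/.##., H22:-1/...#/...#/..##
[...#/##.#/....] V move#2: V02:-1/..##/####/....*, V12:-1/...#/####/..#.
[..##/####/....] H move#3: H00:+1/####/####/....*, H20:+1/..##/####/##.., H21:+1/..##/####/.##., H22:+1/..##/####/..##
[####/####/....] end (terminal -1, V#4); searched ...#/...#/.... to 6
if H skipped the turn, V would face:
~ [...#/...#/....] V move#1: V00:-1/#..#/#..#/...., V01:+1/.#.#/.#.#/....*, V02:-1/..##/..##/...., V10:-1/...#/#..#/#..., V11:+1/...#/.#.#/.#.., V12:-1/...#/..##/..#.
~ [.#.#/.#.#/....] H move#2: H20:-1/.#.#/.#.#/##..*, H21:-1/.#.#/.#.#/.##., H22:-1/.#.#/.#.#/..##
~ [.#.#/.#.#/##..] V move#3: V00:+1/##.#/##.#/##..*, V02:+1/.###/.###/##.., V12:+1/.#.#/.###/###.
~ [##.#/##.#/##..] H move#4: H22:-1/##.#/##.#/####*
~ [##.#/##.#/####] V move#5: V02:+1/####/####/####*
~ [####/####/####] end (terminal -1, H#6); searched ...#/...#/.... to 6
compare (H): move=+1 vs pass=-1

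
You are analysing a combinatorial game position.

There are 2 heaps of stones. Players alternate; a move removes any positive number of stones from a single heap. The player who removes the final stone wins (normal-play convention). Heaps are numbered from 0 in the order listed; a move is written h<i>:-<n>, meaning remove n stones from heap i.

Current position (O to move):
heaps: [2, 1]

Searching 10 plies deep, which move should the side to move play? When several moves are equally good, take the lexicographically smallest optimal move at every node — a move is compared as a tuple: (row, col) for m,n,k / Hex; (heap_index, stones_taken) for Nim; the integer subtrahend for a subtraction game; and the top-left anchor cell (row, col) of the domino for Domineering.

O's best at [(2,1)]: h0:-1

[(2,1)] O move#1: h0:-1:+1/(1,1)*, h0:-2:-1/(0,1), h1:-1:-1/(2,0)
[(1,1)] X move#2: h0:-1:-1/(0,1)*, h1:-1:-1/(1,0)
[(0,1)] O move#3: h1:-1:+1/(0,0)*
[(0,0)] end (terminal -1, X#4); searched (2,1) to 10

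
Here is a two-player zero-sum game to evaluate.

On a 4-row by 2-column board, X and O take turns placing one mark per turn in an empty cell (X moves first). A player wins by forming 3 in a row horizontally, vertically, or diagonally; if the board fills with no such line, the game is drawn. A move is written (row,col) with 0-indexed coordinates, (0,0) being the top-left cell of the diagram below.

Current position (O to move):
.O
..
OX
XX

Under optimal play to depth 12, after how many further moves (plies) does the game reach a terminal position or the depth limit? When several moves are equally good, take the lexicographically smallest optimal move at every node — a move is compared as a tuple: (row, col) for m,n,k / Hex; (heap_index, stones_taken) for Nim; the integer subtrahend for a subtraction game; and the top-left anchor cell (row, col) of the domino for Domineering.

PV length from [.O/../OX/XX]: 3 plies

ply 1, O at .O/../OX/XX | (0,0)=-1→OO/../OX/XX; (1,0)=-1→.O/O./OX/XX; (1,1)=+0→.O/.O/OX/XX*
ply 2, X at .O/.O/OX/XX | (0,0)=+0→XO/.O/OX/XX*; (1,0)=+0→.O/XO/OX/XX
ply 3, O at XO/.O/OX/XX | (1,0)=+0→XO/OO/OX/XX*
ply 4: XO/OO/OX/XX is terminal +0 (X); from .O/../OX/XX depth 12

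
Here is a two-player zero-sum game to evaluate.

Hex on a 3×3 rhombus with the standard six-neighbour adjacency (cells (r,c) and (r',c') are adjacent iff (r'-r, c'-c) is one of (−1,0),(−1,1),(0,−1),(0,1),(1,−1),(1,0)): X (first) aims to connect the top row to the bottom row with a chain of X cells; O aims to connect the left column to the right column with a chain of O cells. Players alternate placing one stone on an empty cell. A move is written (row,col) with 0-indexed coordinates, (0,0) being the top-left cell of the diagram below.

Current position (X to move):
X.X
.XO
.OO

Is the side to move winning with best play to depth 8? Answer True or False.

X winning at [X.X/.XO/.OO]: True

p1 X@[X.X/.XO/.OO]: (0,1)[XXX/.XO/.OO]-1 (1,0)[X.X/XXO/.OO]-1 (2,0)[X.X/.XO/XOO]+1*
p2 O@[X.X/.XO/XOO] terminal -1; root [X.X/.XO/.OO] d8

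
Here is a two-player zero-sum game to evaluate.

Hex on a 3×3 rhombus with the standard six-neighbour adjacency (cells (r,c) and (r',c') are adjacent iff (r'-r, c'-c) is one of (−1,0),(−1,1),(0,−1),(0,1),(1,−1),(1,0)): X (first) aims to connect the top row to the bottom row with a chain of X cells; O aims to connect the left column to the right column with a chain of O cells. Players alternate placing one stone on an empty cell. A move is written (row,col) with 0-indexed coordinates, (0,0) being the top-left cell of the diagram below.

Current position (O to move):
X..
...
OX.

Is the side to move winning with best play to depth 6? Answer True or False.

O winning at [X../.../OX.]: True

[X../.../OX.] O move#1: (0,1):-1/XO./.../OX., (0,2):-1/X.O/.../OX., (1,0):-1/X../O../OX., (1,1):+1/X../.O./OX.*, (1,2):-1/X../..O/OX., (2,2):-1/X../.../OXO
[X../.O./OX.] X move#2: (0,1):-1/XX./.O./OX.*, (0,2):-1/X.X/.O./OX., (1,0):-1/X../XO./OX., (1,2):-1/X../.OX/OX., (2,2):-1/X../.O./OXX
[XX./.O./OX.] O move#3: (0,2):+1/XXO/.O./OX.*, (1,0):+1/XX./OO./OX., (1,2):+1/XX./.OO/OX., (2,2):+1/XX./.O./OXO
[XXO/.O./OX.] end (terminal -1, X#4); searched X../.../OX. to 6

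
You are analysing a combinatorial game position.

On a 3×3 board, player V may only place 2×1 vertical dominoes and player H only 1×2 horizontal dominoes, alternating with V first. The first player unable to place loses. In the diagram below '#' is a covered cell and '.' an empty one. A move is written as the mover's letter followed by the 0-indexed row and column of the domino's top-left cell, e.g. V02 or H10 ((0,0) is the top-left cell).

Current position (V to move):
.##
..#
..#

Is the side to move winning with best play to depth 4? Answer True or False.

[.##/..#/..#] V move#1: V00:-1/###/#.#/..#, V10:+1/.##/#.#/#.#*, V11:+1/.##/.##/.##
[.##/#.#/#.#] end (terminal -1, H#2); searched .##/..#/..# to 4

V winning at [.##/..#/..#]: True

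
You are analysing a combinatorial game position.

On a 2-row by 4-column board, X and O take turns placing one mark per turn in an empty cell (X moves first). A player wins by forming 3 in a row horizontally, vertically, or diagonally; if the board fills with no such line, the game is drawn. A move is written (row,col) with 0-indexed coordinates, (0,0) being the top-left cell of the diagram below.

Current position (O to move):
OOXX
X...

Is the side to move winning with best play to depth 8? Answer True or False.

O winning at [OOXX/X...]: False

p1 O@[OOXX/X...]: (1,1)[OOXX/XO..]+0* (1,2)[OOXX/X.O.]+0 (1,3)[OOXX/X..O]+0
p2 X@[OOXX/XO..]: (1,2)[OOXX/XOX.]+0* (1,3)[OOXX/XO.X]+0
p3 O@[OOXX/XOX.]: (1,3)[OOXX/XOXO]+0*
p4 X@[OOXX/XOXO] terminal +0; root [OOXX/X...] d8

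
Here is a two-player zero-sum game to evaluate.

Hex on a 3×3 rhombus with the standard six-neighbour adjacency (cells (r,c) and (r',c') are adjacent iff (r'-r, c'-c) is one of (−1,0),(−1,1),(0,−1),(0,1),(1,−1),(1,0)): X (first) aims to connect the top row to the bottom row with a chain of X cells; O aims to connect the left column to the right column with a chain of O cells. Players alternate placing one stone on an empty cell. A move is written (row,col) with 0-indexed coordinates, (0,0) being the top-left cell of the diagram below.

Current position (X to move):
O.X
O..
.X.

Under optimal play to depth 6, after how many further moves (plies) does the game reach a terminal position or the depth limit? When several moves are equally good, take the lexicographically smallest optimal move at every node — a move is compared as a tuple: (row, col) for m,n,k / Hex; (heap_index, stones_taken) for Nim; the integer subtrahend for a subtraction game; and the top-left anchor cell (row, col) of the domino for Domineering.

PV length from [O.X/O../.X.]: 3 plies

[O.X/O../.X.] X move#1: (0,1):+1/OXX/O../.X.*, (1,1):+1/O.X/OX./.X., (1,2):+1/O.X/O.X/.X., (2,0):+1/O.X/O../XX., (2,2):+1/O.X/O../.XX
[OXX/O../.X.] O move#2: (1,1):-1/OXX/OO./.X.*, (1,2):-1/OXX/O.O/.X., (2,0):-1/OXX/O../OX., (2,2):-1/OXX/O../.XO
[OXX/OO./.X.] X move#3: (1,2):+1/OXX/OOX/.X.*, (2,0):-1/OXX/OO./XX., (2,2):-1/OXX/OO./.XX
[OXX/OOX/.X.] end (terminal -1, O#4); searched O.X/O../.X. to 6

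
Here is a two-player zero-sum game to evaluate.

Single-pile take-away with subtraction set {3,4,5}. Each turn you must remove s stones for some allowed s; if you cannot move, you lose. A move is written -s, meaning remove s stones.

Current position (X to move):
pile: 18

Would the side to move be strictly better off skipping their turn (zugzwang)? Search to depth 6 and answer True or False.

p1 X@[18]: -3[15]-1* -4[14]-1 -5[13]-1
p2 O@[15]: -3[12]-1 -4[11]-1 -5[10]+1*
p3 X@[10]: -3[7]-1* -4[6]-1 -5[5]-1
p4 O@[7]: -3[4]-1 -4[3]-1 -5[2]+1*
p5 X@[2] terminal -1; root [18] d6
if X skipped the turn, O would face:
~ p1 O@[18]: -3[15]-1* -4[14]-1 -5[13]-1
~ p2 X@[15]: -3[12]-1 -4[11]-1 -5[10]+1*
~ p3 O@[10]: -3[7]-1* -4[6]-1 -5[5]-1
~ p4 X@[7]: -3[4]-1 -4[3]-1 -5[2]+1*
~ p5 O@[2] terminal -1; root [18] d6
compare (X): move=-1 vs pass=+1

zugzwang(18, X) = True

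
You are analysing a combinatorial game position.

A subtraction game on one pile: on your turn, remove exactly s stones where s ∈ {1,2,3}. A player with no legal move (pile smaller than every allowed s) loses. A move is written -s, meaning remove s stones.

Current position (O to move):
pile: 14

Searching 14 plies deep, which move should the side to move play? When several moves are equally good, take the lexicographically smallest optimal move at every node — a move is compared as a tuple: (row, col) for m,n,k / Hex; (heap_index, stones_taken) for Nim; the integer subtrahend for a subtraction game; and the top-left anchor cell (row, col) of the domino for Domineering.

O's best at [14]: -2

[14] O move#1: -1:-1/13, -2:+1/12*, -3:-1/11
[12] X move#2: -1:-1/11*, -2:-1/10, -3:-1/9
[11] O move#3: -1:-1/10, -2:-1/9, -3:+1/8*
[8] X move#4: -1:-1/7*, -2:-1/6, -3:-1/5
[7] O move#5: -1:-1/6, -2:-1/5, -3:+1/4*
[4] X move#6: -1:-1/3*, -2:-1/2, -3:-1/1
[3] O move#7: -1:-1/2, -2:-1/1, -3:+1/0*
[0] end (terminal -1, X#8); searched 14 to 14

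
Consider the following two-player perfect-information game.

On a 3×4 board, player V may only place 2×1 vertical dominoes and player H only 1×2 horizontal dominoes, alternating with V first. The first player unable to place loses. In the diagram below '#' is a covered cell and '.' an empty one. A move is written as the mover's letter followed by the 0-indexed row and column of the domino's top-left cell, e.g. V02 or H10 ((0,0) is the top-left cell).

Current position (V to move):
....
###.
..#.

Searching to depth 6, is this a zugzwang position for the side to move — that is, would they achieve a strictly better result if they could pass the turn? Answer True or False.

p1 V@[..../###./..#.]: V03[...#/####/..#.]-1* V13[..../####/..##]-1
p2 H@[...#/####/..#.]: H00[##.#/####/..#.]+1* H01[.###/####/..#.]+1 H20[...#/####/###.]+1
p3 V@[##.#/####/..#.] terminal -1; root [..../###./..#.] d6
pass branch (H moves first from the same position):
  | p1 H@[..../###./..#.]: H00[##../###./..#.]+1* H01[.##./###./..#.]+1 H02[..##/###./..#.]+1 H20[..../###./###.]+1
  | p2 V@[##../###./..#.]: V03[##.#/####/..#.]-1* V13[##../####/..##]-1
  | p3 H@[##.#/####/..#.]: H20[##.#/####/###.]+1*
  | p4 V@[##.#/####/###.] terminal -1; root [..../###./..#.] d6
V moving scores -1; V passing scores -1

zugzwang(..../###./..#., V) = False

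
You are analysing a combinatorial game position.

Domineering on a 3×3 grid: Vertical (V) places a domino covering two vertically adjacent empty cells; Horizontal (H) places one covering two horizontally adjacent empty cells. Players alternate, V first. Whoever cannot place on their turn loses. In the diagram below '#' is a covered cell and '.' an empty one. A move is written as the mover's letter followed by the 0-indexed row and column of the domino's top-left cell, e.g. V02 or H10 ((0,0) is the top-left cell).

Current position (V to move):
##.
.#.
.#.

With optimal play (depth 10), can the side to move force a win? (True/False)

V winning at [##./.#./.#.]: True

ply 1, V at ##./.#./.#. | V02=+1→###/.##/.#.*; V10=+1→##./##./##.; V12=+1→##./.##/.##
ply 2: ###/.##/.#. is terminal -1 (H); from ##./.#./.#. depth 10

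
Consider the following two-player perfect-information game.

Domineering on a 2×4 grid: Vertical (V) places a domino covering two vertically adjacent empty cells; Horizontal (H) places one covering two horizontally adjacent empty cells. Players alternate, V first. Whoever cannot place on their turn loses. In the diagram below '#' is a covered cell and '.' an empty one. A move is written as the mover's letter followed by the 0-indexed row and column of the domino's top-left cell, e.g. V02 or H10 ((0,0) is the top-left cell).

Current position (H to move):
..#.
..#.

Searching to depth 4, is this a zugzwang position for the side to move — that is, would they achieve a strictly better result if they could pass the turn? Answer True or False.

ply 1, H at ..#./..#. | H00=+1→###./..#.*; H10=+1→..#./###.
ply 2, V at ###./..#. | V03=-1→####/..##*
ply 3, H at ####/..## | H10=+1→####/####*
ply 4: ####/#### is terminal -1 (V); from ..#./..#. depth 4
if H skipped the turn, V would face:
~ ply 1, V at ..#./..#. | V00=+1→#.#./#.#.*; V01=+1→.##./.##.; V03=-1→..##/..##
~ ply 2: #.#./#.#. is terminal -1 (H); from ..#./..#. depth 4
compare (H): move=+1 vs pass=-1

zugzwang(..#./..#., H) = False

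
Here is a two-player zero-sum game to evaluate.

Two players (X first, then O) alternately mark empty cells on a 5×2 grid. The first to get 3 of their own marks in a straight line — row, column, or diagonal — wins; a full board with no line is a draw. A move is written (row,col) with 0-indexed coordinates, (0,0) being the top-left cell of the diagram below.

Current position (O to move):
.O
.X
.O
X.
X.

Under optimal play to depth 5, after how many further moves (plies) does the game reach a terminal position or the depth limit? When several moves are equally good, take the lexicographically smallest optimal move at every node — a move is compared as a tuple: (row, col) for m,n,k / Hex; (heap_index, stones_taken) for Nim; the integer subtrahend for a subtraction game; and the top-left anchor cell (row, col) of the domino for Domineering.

PV length from [.O/.X/.O/X./X.]: 5 plies

ply 1, O at .O/.X/.O/X./X. | (0,0)=-1→OO/.X/.O/X./X.; (1,0)=-1→.O/OX/.O/X./X.; (2,0)=+0→.O/.X/OO/X./X.*; (3,1)=-1→.O/.X/.O/XO/X.; (4,1)=-1→.O/.X/.O/X./XO
ply 2, X at .O/.X/OO/X./X. | (0,0)=+0→XO/.X/OO/X./X.*; (1,0)=+0→.O/XX/OO/X./X.; (3,1)=+0→.O/.X/OO/XX/X.; (4,1)=+0→.O/.X/OO/X./XX
ply 3, O at XO/.X/OO/X./X. | (1,0)=+0→XO/OX/OO/X./X.*; (3,1)=+0→XO/.X/OO/XO/X.; (4,1)=+0→XO/.X/OO/X./XO
ply 4, X at XO/OX/OO/X./X. | (3,1)=+0→XO/OX/OO/XX/X.*; (4,1)=+0→XO/OX/OO/X./XX
ply 5, O at XO/OX/OO/XX/X. | (4,1)=+0→XO/OX/OO/XX/XO*
ply 6: XO/OX/OO/XX/XO is terminal +0 (X); from .O/.X/.O/X./X. depth 5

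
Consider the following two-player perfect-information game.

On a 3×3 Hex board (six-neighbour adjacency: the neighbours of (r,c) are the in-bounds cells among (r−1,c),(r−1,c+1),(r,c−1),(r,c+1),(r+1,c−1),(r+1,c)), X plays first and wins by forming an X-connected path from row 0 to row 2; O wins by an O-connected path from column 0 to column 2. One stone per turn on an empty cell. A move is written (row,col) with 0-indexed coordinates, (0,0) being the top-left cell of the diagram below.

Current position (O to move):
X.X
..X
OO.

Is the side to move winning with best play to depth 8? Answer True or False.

p1 O@[X.X/..X/OO.]: (0,1)[XOX/..X/OO.]-1 (1,0)[X.X/O.X/OO.]-1 (1,1)[X.X/.OX/OO.]-1 (2,2)[X.X/..X/OOO]+1*
p2 X@[X.X/..X/OOO] terminal -1; root [X.X/..X/OO.] d8

O winning at [X.X/..X/OO.]: True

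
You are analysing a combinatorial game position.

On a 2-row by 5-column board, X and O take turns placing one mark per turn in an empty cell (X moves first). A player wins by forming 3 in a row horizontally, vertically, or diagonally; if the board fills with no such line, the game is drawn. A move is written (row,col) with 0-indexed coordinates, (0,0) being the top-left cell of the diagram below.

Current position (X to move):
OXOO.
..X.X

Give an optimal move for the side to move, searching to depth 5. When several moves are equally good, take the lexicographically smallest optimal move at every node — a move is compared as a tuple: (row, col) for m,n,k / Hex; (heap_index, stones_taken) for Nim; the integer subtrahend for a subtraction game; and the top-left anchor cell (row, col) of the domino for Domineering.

X's best at [OXOO./..X.X]: (1,3)

p1 X@[OXOO./..X.X]: (0,4)[OXOOX/..X.X]+0 (1,0)[OXOO./X.X.X]-1 (1,1)[OXOO./.XX.X]-1 (1,3)[OXOO./..XXX]+1*
p2 O@[OXOO./..XXX] terminal -1; root [OXOO./..X.X] d5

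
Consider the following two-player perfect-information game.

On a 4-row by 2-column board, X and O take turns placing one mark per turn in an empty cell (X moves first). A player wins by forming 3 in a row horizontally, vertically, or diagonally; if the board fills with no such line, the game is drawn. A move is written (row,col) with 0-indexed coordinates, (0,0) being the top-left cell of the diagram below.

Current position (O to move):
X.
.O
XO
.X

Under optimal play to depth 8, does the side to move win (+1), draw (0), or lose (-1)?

ply 1, O at X./.O/XO/.X | (0,1)=+1→XO/.O/XO/.X*; (1,0)=+0→X./OO/XO/.X; (3,0)=-1→X./.O/XO/OX
ply 2: XO/.O/XO/.X is terminal -1 (X); from X./.O/XO/.X depth 8

value(X./.O/XO/.X, O) = +1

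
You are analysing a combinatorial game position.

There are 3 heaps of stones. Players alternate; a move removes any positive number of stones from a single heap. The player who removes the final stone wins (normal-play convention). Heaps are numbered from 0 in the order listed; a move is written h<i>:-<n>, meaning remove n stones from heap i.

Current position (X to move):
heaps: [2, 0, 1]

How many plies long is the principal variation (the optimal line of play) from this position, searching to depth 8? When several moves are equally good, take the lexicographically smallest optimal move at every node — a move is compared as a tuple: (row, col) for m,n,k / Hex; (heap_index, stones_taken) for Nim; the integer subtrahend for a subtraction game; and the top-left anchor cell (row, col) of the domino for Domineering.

PV length from [(2,0,1)]: 3 plies

p1 X@[(2,0,1)]: h0:-1[(1,0,1)]+1* h0:-2[(0,0,1)]-1 h2:-1[(2,0,0)]-1
p2 O@[(1,0,1)]: h0:-1[(0,0,1)]-1* h2:-1[(1,0,0)]-1
p3 X@[(0,0,1)]: h2:-1[(0,0,0)]+1*
p4 O@[(0,0,0)] terminal -1; root [(2,0,1)] d8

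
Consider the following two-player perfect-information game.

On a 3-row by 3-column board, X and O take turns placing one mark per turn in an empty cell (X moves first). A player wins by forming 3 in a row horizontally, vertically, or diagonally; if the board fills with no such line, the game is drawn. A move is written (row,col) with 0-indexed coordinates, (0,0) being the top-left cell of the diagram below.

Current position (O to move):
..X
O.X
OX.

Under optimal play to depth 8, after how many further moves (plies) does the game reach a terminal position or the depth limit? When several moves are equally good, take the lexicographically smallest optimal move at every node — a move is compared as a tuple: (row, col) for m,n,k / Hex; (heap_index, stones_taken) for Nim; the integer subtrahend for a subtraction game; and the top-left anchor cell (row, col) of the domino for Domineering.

[..X/O.X/OX.] O move#1: (0,0):+1/O.X/O.X/OX.*, (0,1):-1/.OX/O.X/OX., (1,1):-1/..X/OOX/OX., (2,2):+0/..X/O.X/OXO
[O.X/O.X/OX.] end (terminal -1, X#2); searched ..X/O.X/OX. to 8

PV length from [..X/O.X/OX.]: 1 ply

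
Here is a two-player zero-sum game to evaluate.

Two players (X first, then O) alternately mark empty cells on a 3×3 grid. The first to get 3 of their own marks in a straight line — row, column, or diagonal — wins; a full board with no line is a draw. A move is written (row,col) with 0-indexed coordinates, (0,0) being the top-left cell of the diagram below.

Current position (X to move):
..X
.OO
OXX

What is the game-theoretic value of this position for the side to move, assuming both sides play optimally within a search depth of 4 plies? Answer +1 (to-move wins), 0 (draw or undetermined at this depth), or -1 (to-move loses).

value(..X/.OO/OXX, X) = 0

p1 X@[..X/.OO/OXX]: (0,0)[X.X/.OO/OXX]-1 (0,1)[.XX/.OO/OXX]-1 (1,0)[..X/XOO/OXX]+0*
p2 O@[..X/XOO/OXX]: (0,0)[O.X/XOO/OXX]+0* (0,1)[.OX/XOO/OXX]+0
p3 X@[O.X/XOO/OXX]: (0,1)[OXX/XOO/OXX]+0*
p4 O@[OXX/XOO/OXX] terminal +0; root [..X/.OO/OXX] d4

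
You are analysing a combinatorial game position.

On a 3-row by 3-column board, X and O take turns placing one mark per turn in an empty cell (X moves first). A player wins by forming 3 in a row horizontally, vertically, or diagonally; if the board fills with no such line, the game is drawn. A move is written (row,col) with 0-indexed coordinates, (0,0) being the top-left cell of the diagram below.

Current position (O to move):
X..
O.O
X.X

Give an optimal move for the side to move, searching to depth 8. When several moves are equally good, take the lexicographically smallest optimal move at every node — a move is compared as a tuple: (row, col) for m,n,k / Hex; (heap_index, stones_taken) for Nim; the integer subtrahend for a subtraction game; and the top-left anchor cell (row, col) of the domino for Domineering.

O's best at [X../O.O/X.X]: (1,1)

[X../O.O/X.X] O move#1: (0,1):-1/XO./O.O/X.X, (0,2):-1/X.O/O.O/X.X, (1,1):+1/X../OOO/X.X*, (2,1):-1/X../O.O/XOX
[X../OOO/X.X] end (terminal -1, X#2); searched X../O.O/X.X to 8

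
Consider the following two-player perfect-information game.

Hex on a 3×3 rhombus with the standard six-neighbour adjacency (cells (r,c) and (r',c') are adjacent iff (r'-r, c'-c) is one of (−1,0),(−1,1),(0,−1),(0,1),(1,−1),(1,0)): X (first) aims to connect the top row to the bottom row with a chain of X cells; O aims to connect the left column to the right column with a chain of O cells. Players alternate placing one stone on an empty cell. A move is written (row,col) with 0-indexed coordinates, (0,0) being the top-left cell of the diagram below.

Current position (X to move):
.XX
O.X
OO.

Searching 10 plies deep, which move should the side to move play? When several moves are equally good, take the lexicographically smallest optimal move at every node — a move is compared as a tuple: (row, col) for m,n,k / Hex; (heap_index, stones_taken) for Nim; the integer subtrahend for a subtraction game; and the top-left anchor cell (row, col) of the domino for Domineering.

ply 1, X at .XX/O.X/OO. | (0,0)=-1→XXX/O.X/OO.; (1,1)=-1→.XX/OXX/OO.; (2,2)=+1→.XX/O.X/OOX*
ply 2: .XX/O.X/OOX is terminal -1 (O); from .XX/O.X/OO. depth 10

X's best at [.XX/O.X/OO.]: (2,2)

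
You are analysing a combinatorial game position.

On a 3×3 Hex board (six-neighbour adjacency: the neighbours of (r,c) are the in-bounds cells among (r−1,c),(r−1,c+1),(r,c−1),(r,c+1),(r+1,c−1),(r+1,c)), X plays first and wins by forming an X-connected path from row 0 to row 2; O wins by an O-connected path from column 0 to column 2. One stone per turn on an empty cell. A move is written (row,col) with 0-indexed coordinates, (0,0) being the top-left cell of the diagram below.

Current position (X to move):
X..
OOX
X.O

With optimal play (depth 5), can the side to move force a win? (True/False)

X winning at [X../OOX/X.O]: False

p1 X@[X../OOX/X.O]: (0,1)[XX./OOX/X.O]-1* (0,2)[X.X/OOX/X.O]-1 (2,1)[X../OOX/XXO]-1
p2 O@[XX./OOX/X.O]: (0,2)[XXO/OOX/X.O]+1* (2,1)[XX./OOX/XOO]+1
p3 X@[XXO/OOX/X.O] terminal -1; root [X../OOX/X.O] d5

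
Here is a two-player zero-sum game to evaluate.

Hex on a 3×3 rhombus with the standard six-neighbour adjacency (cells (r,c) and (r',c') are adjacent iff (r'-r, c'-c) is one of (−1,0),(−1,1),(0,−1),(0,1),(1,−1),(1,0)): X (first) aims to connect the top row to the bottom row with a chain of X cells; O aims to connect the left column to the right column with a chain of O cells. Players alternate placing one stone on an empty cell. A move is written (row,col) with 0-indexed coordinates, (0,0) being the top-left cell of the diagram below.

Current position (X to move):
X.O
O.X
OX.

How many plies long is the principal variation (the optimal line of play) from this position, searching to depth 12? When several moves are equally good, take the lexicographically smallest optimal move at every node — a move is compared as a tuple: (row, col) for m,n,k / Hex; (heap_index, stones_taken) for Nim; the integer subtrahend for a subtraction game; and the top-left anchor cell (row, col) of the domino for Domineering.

ply 1, X at X.O/O.X/OX. | (0,1)=-1→XXO/O.X/OX.*; (1,1)=-1→X.O/OXX/OX.; (2,2)=-1→X.O/O.X/OXX
ply 2, O at XXO/O.X/OX. | (1,1)=+1→XXO/OOX/OX.*; (2,2)=-1→XXO/O.X/OXO
ply 3: XXO/OOX/OX. is terminal -1 (X); from X.O/O.X/OX. depth 12

PV length from [X.O/O.X/OX.]: 2 plies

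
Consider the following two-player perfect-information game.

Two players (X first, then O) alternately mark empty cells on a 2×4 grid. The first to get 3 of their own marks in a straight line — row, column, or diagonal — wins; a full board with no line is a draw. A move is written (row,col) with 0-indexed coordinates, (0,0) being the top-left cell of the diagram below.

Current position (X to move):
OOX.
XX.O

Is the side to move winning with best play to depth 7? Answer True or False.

p1 X@[OOX./XX.O]: (0,3)[OOXX/XX.O]+0 (1,2)[OOX./XXXO]+1*
p2 O@[OOX./XXXO] terminal -1; root [OOX./XX.O] d7

X winning at [OOX./XX.O]: True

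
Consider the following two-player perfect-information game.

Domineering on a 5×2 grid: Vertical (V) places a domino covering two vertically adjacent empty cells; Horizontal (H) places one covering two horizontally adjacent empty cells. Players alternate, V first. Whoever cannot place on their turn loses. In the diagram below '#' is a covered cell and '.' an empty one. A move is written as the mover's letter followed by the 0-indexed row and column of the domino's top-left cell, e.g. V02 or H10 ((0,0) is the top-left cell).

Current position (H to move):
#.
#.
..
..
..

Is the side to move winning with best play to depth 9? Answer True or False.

p1 H@[#./#./../../..]: H20[#./#./##/../..]-1 H30[#./#./../##/..]+1* H40[#./#./../../##]-1
p2 V@[#./#./../##/..]: V01[##/##/../##/..]-1* V11[#./##/.#/##/..]-1
p3 H@[##/##/../##/..]: H20[##/##/##/##/..]+1* H40[##/##/../##/##]+1
p4 V@[##/##/##/##/..] terminal -1; root [#./#./../../..] d9

H winning at [#./#./../../..]: True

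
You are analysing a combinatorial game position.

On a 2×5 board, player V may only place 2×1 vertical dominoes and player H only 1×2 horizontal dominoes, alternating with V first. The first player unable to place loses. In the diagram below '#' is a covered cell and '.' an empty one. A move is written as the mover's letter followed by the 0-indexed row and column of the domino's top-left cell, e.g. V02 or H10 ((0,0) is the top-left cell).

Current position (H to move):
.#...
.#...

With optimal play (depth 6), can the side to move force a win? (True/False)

H winning at [.#.../.#...]: False

ply 1, H at .#.../.#... | H02=-1→.###./.#...*; H03=-1→.#.##/.#...; H12=-1→.#.../.###.; H13=-1→.#.../.#.##
ply 2, V at .###./.#... | V00=-1→####./##...; V04=+1→.####/.#..#*
ply 3, H at .####/.#..# | H12=-1→.####/.####*
ply 4, V at .####/.#### | V00=+1→#####/#####*
ply 5: #####/##### is terminal -1 (H); from .#.../.#... depth 6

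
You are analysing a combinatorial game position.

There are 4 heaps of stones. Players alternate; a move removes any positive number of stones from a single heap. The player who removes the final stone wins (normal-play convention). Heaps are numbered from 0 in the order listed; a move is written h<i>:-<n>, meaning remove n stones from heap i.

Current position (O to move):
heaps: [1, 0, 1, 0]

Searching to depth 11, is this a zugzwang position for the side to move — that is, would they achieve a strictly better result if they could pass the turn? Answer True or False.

zugzwang((1,0,1,0), O) = True

p1 O@[(1,0,1,0)]: h0:-1[(0,0,1,0)]-1* h2:-1[(1,0,0,0)]-1
p2 X@[(0,0,1,0)]: h2:-1[(0,0,0,0)]+1*
p3 O@[(0,0,0,0)] terminal -1; root [(1,0,1,0)] d11
suppose O passes — search the same position with X to move:
pass> p1 X@[(1,0,1,0)]: h0:-1[(0,0,1,0)]-1* h2:-1[(1,0,0,0)]-1
pass> p2 O@[(0,0,1,0)]: h2:-1[(0,0,0,0)]+1*
pass> p3 X@[(0,0,0,0)] terminal -1; root [(1,0,1,0)] d11
for O: play -1, pass +1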